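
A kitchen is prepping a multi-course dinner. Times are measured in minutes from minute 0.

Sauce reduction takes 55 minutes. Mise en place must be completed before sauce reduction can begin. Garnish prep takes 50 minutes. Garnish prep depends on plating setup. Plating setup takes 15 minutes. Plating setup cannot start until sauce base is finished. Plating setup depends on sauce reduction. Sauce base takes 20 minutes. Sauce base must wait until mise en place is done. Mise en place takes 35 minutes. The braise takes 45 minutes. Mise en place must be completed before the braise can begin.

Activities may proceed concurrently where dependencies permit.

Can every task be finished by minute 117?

Nothing blocks mise en place, so it runs from minute 0 to minute 35.
After mise en place (finishes minute 35), sauce reduction can start at minute 35 and finishes at minute 90.
The braise waits on mise en place (finishes minute 35), so it starts at minute 35 and finishes at 35 + 45 = minute 80.
Sauce base cannot begin until mise en place (finishes minute 35). It runs from minute 35 to 35 + 20 = minute 55.
Plating setup cannot start until sauce base (finishes minute 55); sauce reduction (finishes minute 90). The controlling bound is minute 90, so plating setup finishes at 90 + 15 = minute 105.
Garnish prep cannot begin until plating setup (finishes minute 105). It runs from minute 105 to 105 + 50 = minute 155.
The earliest everything can be done is minute 155, which is after the deadline of 117, so it is not possible.

No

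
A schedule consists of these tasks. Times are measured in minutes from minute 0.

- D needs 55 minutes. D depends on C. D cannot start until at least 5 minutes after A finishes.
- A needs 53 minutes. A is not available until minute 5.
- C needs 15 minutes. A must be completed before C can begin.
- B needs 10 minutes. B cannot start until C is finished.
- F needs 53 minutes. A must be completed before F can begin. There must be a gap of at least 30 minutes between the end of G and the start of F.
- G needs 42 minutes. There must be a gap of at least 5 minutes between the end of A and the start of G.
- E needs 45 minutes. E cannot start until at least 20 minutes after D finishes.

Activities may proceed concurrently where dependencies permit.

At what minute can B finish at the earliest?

A waits on its own release at minute 5, so it starts at minute 5 and finishes at 5 + 53 = minute 58.
C cannot begin until A (finishes minute 58). It runs from minute 58 to 58 + 15 = minute 73.
B cannot begin until C (finishes minute 73). It runs from minute 73 to 73 + 10 = minute 83.

83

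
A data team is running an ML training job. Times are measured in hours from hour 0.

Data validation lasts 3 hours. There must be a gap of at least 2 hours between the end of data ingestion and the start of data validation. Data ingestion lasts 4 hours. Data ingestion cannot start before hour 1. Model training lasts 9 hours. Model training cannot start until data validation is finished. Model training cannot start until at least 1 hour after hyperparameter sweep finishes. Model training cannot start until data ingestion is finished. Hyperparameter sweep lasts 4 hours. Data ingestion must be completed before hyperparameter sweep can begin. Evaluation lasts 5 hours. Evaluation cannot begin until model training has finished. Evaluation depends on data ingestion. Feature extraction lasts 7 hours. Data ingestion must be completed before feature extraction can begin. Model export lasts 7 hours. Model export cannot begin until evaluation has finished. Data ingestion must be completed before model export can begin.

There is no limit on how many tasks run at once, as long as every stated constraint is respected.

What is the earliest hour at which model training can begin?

After its own release at hour 1, data ingestion can start at hour 1 and finishes at hour 5.
Hyperparameter sweep waits on data ingestion (finishes hour 5), so it starts at hour 5 and finishes at 5 + 4 = hour 9.
Data validation cannot begin until data ingestion (finishes hour 5, plus 2-hour gap → hour 7). It runs from hour 7 to 7 + 3 = hour 10.
Model training waits on data validation (finishes hour 10); hyperparameter sweep (finishes hour 9, plus 1-hour gap → hour 10); data ingestion (finishes hour 5). The latest of these is hour 10, which is the earliest model training can start.

10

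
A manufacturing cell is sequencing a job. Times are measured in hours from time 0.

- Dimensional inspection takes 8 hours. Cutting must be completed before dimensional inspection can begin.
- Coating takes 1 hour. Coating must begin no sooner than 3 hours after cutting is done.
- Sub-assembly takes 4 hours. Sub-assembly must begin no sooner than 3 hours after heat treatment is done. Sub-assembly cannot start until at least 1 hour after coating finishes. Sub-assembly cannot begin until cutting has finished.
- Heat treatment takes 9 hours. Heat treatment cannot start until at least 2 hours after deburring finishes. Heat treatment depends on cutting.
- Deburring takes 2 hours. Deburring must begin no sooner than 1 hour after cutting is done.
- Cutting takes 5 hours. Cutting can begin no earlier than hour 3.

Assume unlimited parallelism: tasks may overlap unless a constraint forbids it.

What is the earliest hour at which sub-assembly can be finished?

Cutting waits on its own release at hour 3, so it starts at hour 3 and finishes at 3 + 5 = hour 8.
Coating cannot begin until cutting (finishes hour 8, plus 3-hour gap → hour 11). It runs from hour 11 to 11 + 1 = hour 12.
Deburring cannot begin until cutting (finishes hour 8, plus 1-hour gap → hour 9). It runs from hour 9 to 9 + 2 = hour 11.
Heat treatment cannot start until deburring (finishes hour 11, plus 2-hour gap → hour 13); cutting (finishes hour 8). The controlling bound is hour 13, so heat treatment finishes at 13 + 9 = hour 22.
Sub-assembly needs all of heat treatment (finishes hour 22, plus 3-hour gap → hour 25); coating (finishes hour 12, plus 1-hour gap → hour 13); cutting (finishes hour 8). That puts its earliest start at hour 25; it finishes at 25 + 4 = hour 29.

29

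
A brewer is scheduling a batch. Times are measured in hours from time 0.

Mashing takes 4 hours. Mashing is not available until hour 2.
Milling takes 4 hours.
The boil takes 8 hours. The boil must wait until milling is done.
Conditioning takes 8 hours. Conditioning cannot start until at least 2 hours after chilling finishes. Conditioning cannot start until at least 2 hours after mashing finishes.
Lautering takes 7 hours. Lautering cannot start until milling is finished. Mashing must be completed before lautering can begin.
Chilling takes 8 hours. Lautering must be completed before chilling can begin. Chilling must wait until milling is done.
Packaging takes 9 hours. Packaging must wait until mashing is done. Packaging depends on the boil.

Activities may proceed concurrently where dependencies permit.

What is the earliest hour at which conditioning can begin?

23

Mashing cannot begin until its own release at hour 2. It runs from hour 2 to 2 + 4 = hour 6.
Milling has no prerequisites, so it starts at hour 0 and finishes at hour 4.
Lautering has to wait for milling (finishes hour 4); mashing (finishes hour 6). The latest of these is hour 6, so lautering runs hour 6 to 6 + 7 = hour 13.
Chilling needs all of lautering (finishes hour 13); milling (finishes hour 4). That puts its earliest start at hour 13; it finishes at 13 + 8 = hour 21.
Conditioning waits on chilling (finishes hour 21, plus 2-hour gap → hour 23); mashing (finishes hour 6, plus 2-hour gap → hour 8). The latest of these is hour 23, which is the earliest conditioning can start.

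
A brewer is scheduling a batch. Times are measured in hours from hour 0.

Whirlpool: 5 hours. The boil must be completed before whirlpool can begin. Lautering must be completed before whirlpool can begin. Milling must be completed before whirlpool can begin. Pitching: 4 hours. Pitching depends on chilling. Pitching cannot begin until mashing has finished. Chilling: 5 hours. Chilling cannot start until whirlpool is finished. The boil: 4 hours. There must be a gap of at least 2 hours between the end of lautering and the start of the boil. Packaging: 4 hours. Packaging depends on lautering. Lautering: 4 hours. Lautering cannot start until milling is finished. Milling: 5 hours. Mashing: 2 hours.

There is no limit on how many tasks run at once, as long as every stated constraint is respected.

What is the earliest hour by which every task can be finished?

Nothing blocks mashing, so it runs from hour 0 to hour 2.
Milling has no prerequisites, so it starts at hour 0 and finishes at hour 5.
Lautering cannot begin until milling (finishes hour 5). It runs from hour 5 to 5 + 4 = hour 9.
Packaging cannot begin until lautering (finishes hour 9). It runs from hour 9 to 9 + 4 = hour 13.
After lautering (finishes hour 9, plus 2-hour gap → hour 11), the boil can start at hour 11 and finishes at hour 15.
For whirlpool: the boil (finishes hour 15); lautering (finishes hour 9); milling (finishes hour 5). Taking the maximum gives a start of hour 15, and it finishes at 15 + 5 = hour 20.
Chilling cannot begin until whirlpool (finishes hour 20). It runs from hour 20 to 20 + 5 = hour 25.
For pitching: chilling (finishes hour 25); mashing (finishes hour 2). Taking the maximum gives a start of hour 25, and it finishes at 25 + 4 = hour 29.
All tasks are finished once the last one completes. Finish times: Milling at 5, Mashing at 2, Lautering at 9, The boil at 15, Whirlpool at 20, Chilling at 25, Pitching at 29, Packaging at 13. The latest is hour 29.

29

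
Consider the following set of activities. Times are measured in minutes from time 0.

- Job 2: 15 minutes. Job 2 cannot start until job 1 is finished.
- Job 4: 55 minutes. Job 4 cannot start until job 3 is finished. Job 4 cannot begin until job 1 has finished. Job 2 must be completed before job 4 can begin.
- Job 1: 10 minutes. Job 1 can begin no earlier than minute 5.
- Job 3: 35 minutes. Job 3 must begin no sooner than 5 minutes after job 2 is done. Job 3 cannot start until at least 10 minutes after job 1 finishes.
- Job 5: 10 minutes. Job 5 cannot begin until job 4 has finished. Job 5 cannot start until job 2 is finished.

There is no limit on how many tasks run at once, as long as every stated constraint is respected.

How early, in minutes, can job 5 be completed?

Job 1 waits on its own release at minute 5, so it starts at minute 5 and finishes at 5 + 10 = minute 15.
Job 2 cannot begin until job 1 (finishes minute 15). It runs from minute 15 to 15 + 15 = minute 30.
Job 3 has to wait for job 2 (finishes minute 30, plus 5-minute gap → minute 35); job 1 (finishes minute 15, plus 10-minute gap → minute 25). The latest of these is minute 35, so job 3 runs minute 35 to 35 + 35 = minute 70.
For job 4: job 3 (finishes minute 70); job 1 (finishes minute 15); job 2 (finishes minute 30). Taking the maximum gives a start of minute 70, and it finishes at 70 + 55 = minute 125.
Job 5 needs all of job 4 (finishes minute 125); job 2 (finishes minute 30). That puts its earliest start at minute 125; it finishes at 125 + 10 = minute 135.

135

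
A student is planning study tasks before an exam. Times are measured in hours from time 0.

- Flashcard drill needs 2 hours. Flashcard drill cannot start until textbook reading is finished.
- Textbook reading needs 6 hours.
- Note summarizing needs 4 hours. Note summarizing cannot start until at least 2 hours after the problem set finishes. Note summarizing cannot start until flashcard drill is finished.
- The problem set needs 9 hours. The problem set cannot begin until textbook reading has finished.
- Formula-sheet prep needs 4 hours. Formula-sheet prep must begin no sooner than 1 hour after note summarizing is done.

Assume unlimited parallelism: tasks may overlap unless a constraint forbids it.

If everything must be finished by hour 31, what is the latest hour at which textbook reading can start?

5

Formula-sheet prep must finish by hour 31; it takes 4 hours, so it must start by 31 − 4 = hour 27.
Note summarizing must finish before formula-sheet prep (must start by hour 27, minus 1-hour gap → hour 26). With a 4-hour duration, note summarizing must start by 26 − 4 = hour 22.
The problem set must finish before note summarizing (must start by hour 22, minus 2-hour gap → hour 20). With a 9-hour duration, the problem set must start by 20 − 9 = hour 11.
Since note summarizing (must start by hour 22) depends on it, flashcard drill must finish by hour 22. Backing off its 2-hour duration gives a latest start of hour 20.
Textbook reading feeds the problem set (must start by hour 11); flashcard drill (must start by hour 20). Taking the minimum, textbook reading must finish by hour 11 and start by 11 − 6 = hour 5.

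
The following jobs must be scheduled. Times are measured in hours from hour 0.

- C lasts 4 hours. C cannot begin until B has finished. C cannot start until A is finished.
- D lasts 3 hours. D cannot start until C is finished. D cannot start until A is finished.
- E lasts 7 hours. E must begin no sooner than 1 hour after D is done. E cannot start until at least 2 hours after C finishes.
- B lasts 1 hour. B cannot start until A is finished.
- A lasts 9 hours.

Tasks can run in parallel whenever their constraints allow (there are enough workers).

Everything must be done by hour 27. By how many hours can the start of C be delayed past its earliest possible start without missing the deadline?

Nothing blocks A, so it runs from hour 0 to hour 9.
B waits on A (finishes hour 9), so it starts at hour 9 and finishes at 9 + 1 = hour 10.
C has to wait for B (finishes hour 10); A (finishes hour 9). The latest of these is hour 10, so C runs hour 10 to 10 + 4 = hour 14.

Working backward from the deadline:
E must finish by hour 27; it takes 7 hours, so it must start by 27 − 7 = hour 20.
Since E (must start by hour 20, minus 1-hour gap → hour 19) depends on it, D must finish by hour 19. Backing off its 3-hour duration gives a latest start of hour 16.
C feeds D (must start by hour 16); E (must start by hour 20, minus 2-hour gap → hour 18). Taking the minimum, C must finish by hour 16 and start by 16 − 4 = hour 12.
So C can start as early as hour 10 and as late as hour 12, giving 12 − 10 = 2 hours of slack.

2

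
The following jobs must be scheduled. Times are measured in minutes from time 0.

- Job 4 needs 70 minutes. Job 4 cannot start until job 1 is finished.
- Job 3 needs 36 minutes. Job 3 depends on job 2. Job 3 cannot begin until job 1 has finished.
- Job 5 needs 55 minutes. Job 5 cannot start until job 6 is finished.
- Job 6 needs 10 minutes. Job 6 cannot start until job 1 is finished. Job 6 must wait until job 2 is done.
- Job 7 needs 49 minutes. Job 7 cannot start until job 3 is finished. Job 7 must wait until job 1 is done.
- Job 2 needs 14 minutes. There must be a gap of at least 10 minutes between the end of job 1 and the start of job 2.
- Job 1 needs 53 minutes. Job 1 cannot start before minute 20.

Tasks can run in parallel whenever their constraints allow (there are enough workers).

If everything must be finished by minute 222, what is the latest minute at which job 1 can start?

Job 7 has no dependents, so it just needs to finish by minute 222. Starting by 222 − 49 = minute 173 achieves that.
Job 3 feeds into job 7 (must start by minute 173); so job 3 must finish by minute 173 and therefore start by minute 137.
Job 5 has no dependents, so it just needs to finish by minute 222. Starting by 222 − 55 = minute 167 achieves that.
Since job 5 (must start by minute 167) depends on it, job 6 must finish by minute 167. Backing off its 10-minute duration gives a latest start of minute 157.
Job 2 has several dependents: job 3 (must start by minute 137); job 6 (must start by minute 157). The earliest of those limits is minute 137, so job 2 must start by 137 − 14 = minute 123.
Nothing follows job 4; the deadline of minute 222 is its only limit. It must start by 222 − 70 = minute 152.
Job 1 feeds job 2 (must start by minute 123, minus 10-minute gap → minute 113); job 3 (must start by minute 137); job 4 (must start by minute 152); job 6 (must start by minute 157); job 7 (must start by minute 173). Taking the minimum, job 1 must finish by minute 113 and start by 113 − 53 = minute 60.

60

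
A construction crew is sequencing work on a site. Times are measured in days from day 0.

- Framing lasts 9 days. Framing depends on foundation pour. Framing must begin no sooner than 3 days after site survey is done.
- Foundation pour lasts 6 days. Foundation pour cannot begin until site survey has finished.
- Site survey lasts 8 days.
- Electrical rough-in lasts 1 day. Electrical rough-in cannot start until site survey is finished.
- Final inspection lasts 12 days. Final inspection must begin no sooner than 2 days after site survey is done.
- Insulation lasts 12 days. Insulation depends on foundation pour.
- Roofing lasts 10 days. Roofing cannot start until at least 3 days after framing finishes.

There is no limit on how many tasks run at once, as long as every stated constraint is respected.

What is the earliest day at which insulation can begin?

14

Nothing blocks site survey, so it runs from day 0 to day 8.
Foundation pour waits on site survey (finishes day 8), so it starts at day 8 and finishes at 8 + 6 = day 14.
Insulation waits on foundation pour (finishes day 14), so the earliest it can start is day 14.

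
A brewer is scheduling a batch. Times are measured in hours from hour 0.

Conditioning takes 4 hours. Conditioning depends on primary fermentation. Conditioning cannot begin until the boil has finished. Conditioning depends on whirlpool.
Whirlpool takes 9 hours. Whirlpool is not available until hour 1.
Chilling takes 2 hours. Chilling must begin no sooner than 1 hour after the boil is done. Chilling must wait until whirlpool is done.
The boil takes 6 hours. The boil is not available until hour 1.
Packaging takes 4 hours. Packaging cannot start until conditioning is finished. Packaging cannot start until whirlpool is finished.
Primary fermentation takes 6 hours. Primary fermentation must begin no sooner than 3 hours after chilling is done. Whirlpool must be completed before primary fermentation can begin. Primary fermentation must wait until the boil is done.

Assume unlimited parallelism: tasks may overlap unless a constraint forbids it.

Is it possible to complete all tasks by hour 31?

Yes

Whirlpool waits on its own release at hour 1, so it starts at hour 1 and finishes at 1 + 9 = hour 10.
The boil waits on its own release at hour 1, so it starts at hour 1 and finishes at 1 + 6 = hour 7.
Chilling has to wait for the boil (finishes hour 7, plus 1-hour gap → hour 8); whirlpool (finishes hour 10). The latest of these is hour 10, so chilling runs hour 10 to 10 + 2 = hour 12.
For primary fermentation: chilling (finishes hour 12, plus 3-hour gap → hour 15); whirlpool (finishes hour 10); the boil (finishes hour 7). Taking the maximum gives a start of hour 15, and it finishes at 15 + 6 = hour 21.
Conditioning needs all of primary fermentation (finishes hour 21); the boil (finishes hour 7); whirlpool (finishes hour 10). That puts its earliest start at hour 21; it finishes at 21 + 4 = hour 25.
For packaging: conditioning (finishes hour 25); whirlpool (finishes hour 10). Taking the maximum gives a start of hour 25, and it finishes at 25 + 4 = hour 29.
Every task is finished by hour 29, which is no later than the deadline of 31, so the schedule is feasible.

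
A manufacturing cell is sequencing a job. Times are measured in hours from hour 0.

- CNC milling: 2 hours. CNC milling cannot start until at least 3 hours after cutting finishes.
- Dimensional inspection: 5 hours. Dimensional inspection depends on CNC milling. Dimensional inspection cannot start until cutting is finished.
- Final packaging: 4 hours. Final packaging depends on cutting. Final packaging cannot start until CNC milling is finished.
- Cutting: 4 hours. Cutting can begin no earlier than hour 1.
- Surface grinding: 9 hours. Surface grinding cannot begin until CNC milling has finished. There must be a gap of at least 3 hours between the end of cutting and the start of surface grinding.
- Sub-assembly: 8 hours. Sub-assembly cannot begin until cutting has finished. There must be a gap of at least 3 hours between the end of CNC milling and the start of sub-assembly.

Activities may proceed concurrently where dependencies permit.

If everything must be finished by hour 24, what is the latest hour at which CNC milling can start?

11

Surface grinding has no dependents, so it just needs to finish by hour 24. Starting by 24 − 9 = hour 15 achieves that.
To finish by hour 24, dimensional inspection (duration 5) must start no later than hour 19.
Sub-assembly has no dependents, so it just needs to finish by hour 24. Starting by 24 − 8 = hour 16 achieves that.
Final packaging has no dependents, so it just needs to finish by hour 24. Starting by 24 − 4 = hour 20 achieves that.
For CNC milling: surface grinding (must start by hour 15); dimensional inspection (must start by hour 19); sub-assembly (must start by hour 16, minus 3-hour gap → hour 13); final packaging (must start by hour 20). The most restrictive is hour 13; with a 2-hour duration, CNC milling must start by hour 11.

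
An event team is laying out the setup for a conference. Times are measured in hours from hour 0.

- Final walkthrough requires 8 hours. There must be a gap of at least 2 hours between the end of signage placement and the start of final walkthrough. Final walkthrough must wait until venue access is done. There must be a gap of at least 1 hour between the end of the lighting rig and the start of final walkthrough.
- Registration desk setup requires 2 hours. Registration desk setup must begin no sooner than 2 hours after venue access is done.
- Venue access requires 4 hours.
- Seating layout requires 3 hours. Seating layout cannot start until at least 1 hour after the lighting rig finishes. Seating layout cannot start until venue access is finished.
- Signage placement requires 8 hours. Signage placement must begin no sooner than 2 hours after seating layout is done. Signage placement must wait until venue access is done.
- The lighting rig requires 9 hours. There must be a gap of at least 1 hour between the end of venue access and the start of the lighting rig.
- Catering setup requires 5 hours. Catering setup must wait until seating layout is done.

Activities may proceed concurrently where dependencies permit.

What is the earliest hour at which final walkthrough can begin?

30

Venue access has no prerequisites, so it starts at hour 0 and finishes at hour 4.
After venue access (finishes hour 4, plus 1-hour gap → hour 5), the lighting rig can start at hour 5 and finishes at hour 14.
Seating layout cannot start until the lighting rig (finishes hour 14, plus 1-hour gap → hour 15); venue access (finishes hour 4). The controlling bound is hour 15, so seating layout finishes at 15 + 3 = hour 18.
For signage placement: seating layout (finishes hour 18, plus 2-hour gap → hour 20); venue access (finishes hour 4). Taking the maximum gives a start of hour 20, and it finishes at 20 + 8 = hour 28.
Final walkthrough waits on signage placement (finishes hour 28, plus 2-hour gap → hour 30); venue access (finishes hour 4); the lighting rig (finishes hour 14, plus 1-hour gap → hour 15). The latest of these is hour 30, which is the earliest final walkthrough can start.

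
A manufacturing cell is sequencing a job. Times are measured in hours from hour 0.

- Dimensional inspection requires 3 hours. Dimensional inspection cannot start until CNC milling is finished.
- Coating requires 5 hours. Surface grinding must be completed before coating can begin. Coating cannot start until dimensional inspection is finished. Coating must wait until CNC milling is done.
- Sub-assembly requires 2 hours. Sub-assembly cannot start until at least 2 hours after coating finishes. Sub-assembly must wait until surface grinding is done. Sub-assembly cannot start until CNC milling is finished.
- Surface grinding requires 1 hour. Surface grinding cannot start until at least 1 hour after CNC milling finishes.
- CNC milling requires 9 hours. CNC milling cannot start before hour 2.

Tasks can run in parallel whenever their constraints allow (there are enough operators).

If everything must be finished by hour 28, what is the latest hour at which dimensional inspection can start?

Nothing follows sub-assembly; the deadline of hour 28 is its only limit. It must start by 28 − 2 = hour 26.
Coating has to be done before sub-assembly (must start by hour 26, minus 2-hour gap → hour 24). That means finishing by hour 24, i.e. starting by 24 − 5 = hour 19.
Since coating (must start by hour 19) depends on it, dimensional inspection must finish by hour 19. Backing off its 3-hour duration gives a latest start of hour 16.

16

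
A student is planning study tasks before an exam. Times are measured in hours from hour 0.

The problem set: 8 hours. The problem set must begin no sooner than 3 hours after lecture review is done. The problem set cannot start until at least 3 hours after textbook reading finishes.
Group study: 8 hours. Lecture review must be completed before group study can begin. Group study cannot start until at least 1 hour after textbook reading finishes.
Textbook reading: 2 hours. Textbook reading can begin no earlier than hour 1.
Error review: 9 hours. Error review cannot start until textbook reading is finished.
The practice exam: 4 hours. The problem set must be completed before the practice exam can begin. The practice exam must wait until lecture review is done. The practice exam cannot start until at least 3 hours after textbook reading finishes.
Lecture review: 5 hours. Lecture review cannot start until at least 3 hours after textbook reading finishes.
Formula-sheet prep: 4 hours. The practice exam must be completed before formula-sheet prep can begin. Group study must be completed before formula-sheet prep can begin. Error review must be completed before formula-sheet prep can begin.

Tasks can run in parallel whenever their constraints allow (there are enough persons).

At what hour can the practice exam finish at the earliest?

Textbook reading cannot begin until its own release at hour 1. It runs from hour 1 to 1 + 2 = hour 3.
Lecture review cannot begin until textbook reading (finishes hour 3, plus 3-hour gap → hour 6). It runs from hour 6 to 6 + 5 = hour 11.
For the problem set: lecture review (finishes hour 11, plus 3-hour gap → hour 14); textbook reading (finishes hour 3, plus 3-hour gap → hour 6). Taking the maximum gives a start of hour 14, and it finishes at 14 + 8 = hour 22.
For the practice exam: the problem set (finishes hour 22); lecture review (finishes hour 11); textbook reading (finishes hour 3, plus 3-hour gap → hour 6). Taking the maximum gives a start of hour 22, and it finishes at 22 + 4 = hour 26.

26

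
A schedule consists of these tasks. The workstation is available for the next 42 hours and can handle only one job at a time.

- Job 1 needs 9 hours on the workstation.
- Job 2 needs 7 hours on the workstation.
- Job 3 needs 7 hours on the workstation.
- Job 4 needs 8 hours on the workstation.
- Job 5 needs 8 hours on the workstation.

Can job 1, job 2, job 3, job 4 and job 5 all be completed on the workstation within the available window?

Yes

Running back to back, the jobs need 9 + 7 + 7 + 8 + 8 = 39 hours on the workstation.
Since 39 ≤ 42, they fit within the window.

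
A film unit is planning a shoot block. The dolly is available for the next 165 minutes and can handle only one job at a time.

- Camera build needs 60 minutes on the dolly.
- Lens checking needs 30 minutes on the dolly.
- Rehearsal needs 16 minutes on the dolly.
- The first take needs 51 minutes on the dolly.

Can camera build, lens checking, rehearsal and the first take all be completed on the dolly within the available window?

Running back to back, the jobs need 60 + 30 + 16 + 51 = 157 minutes on the dolly.
Since 157 ≤ 165, they fit within the window.

Yes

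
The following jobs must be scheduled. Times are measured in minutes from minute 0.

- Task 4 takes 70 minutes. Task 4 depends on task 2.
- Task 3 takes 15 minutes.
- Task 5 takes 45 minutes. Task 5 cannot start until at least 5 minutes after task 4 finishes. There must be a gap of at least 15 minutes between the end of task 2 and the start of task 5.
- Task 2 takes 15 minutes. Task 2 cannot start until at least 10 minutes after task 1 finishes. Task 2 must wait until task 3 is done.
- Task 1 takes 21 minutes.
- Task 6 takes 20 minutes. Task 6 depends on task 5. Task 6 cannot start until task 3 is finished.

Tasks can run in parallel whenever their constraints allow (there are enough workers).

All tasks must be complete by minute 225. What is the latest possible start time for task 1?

39

To finish by minute 225, task 6 (duration 20) must start no later than minute 205.
Task 5 must finish before task 6 (must start by minute 205). With a 45-minute duration, task 5 must start by 205 − 45 = minute 160.
Task 4 must finish before task 5 (must start by minute 160, minus 5-minute gap → minute 155). With a 70-minute duration, task 4 must start by 155 − 70 = minute 85.
Task 2 has several dependents: task 4 (must start by minute 85); task 5 (must start by minute 160, minus 15-minute gap → minute 145). The earliest of those limits is minute 85, so task 2 must start by 85 − 15 = minute 70.
Task 1 must finish before task 2 (must start by minute 70, minus 10-minute gap → minute 60). With a 21-minute duration, task 1 must start by 60 − 21 = minute 39.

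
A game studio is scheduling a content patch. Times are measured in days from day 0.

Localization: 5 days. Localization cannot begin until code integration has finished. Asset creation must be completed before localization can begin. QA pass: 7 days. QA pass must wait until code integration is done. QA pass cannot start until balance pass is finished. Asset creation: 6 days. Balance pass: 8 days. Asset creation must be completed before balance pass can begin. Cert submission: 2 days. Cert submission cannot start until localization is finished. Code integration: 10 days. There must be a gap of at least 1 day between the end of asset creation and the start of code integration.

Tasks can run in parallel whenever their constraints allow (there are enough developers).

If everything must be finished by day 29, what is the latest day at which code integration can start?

12

Cert submission has no dependents, so it just needs to finish by day 29. Starting by 29 − 2 = day 27 achieves that.
Localization must finish before cert submission (must start by day 27). With a 5-day duration, localization must start by 27 − 5 = day 22.
To finish by day 29, QA pass (duration 7) must start no later than day 22.
Code integration has several dependents: localization (must start by day 22); QA pass (must start by day 22). The earliest of those limits is day 22, so code integration must start by 22 − 10 = day 12.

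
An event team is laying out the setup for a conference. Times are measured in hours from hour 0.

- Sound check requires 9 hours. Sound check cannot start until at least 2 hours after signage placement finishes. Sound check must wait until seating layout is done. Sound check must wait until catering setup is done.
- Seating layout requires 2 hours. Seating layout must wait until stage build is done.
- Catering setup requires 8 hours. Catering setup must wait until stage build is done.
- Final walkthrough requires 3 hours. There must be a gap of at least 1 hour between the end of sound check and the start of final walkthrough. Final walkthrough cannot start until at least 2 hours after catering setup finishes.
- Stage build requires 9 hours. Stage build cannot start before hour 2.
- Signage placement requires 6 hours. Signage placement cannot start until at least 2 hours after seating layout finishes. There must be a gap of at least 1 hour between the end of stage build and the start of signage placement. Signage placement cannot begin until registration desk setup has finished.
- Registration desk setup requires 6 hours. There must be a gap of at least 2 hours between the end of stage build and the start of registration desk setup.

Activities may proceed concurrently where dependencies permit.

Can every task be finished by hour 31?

No

Stage build waits on its own release at hour 2, so it starts at hour 2 and finishes at 2 + 9 = hour 11.
After stage build (finishes hour 11), catering setup can start at hour 11 and finishes at hour 19.
After stage build (finishes hour 11, plus 2-hour gap → hour 13), registration desk setup can start at hour 13 and finishes at hour 19.
Seating layout waits on stage build (finishes hour 11), so it starts at hour 11 and finishes at 11 + 2 = hour 13.
Signage placement has to wait for seating layout (finishes hour 13, plus 2-hour gap → hour 15); stage build (finishes hour 11, plus 1-hour gap → hour 12); registration desk setup (finishes hour 19). The latest of these is hour 19, so signage placement runs hour 19 to 19 + 6 = hour 25.
For sound check: signage placement (finishes hour 25, plus 2-hour gap → hour 27); seating layout (finishes hour 13); catering setup (finishes hour 19). Taking the maximum gives a start of hour 27, and it finishes at 27 + 9 = hour 36.
Final walkthrough cannot start until sound check (finishes hour 36, plus 1-hour gap → hour 37); catering setup (finishes hour 19, plus 2-hour gap → hour 21). The controlling bound is hour 37, so final walkthrough finishes at 37 + 3 = hour 40.
The earliest everything can be done is hour 40, which is after the deadline of 31, so it is not possible.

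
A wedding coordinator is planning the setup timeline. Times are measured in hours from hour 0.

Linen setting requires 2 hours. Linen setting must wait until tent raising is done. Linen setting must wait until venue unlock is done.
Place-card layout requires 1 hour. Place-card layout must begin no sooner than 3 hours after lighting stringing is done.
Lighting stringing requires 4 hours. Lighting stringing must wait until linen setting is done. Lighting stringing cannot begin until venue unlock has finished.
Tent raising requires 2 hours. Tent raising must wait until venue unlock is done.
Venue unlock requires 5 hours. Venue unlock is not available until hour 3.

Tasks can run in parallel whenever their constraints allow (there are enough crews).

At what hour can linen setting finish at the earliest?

Venue unlock cannot begin until its own release at hour 3. It runs from hour 3 to 3 + 5 = hour 8.
Tent raising cannot begin until venue unlock (finishes hour 8). It runs from hour 8 to 8 + 2 = hour 10.
For linen setting: tent raising (finishes hour 10); venue unlock (finishes hour 8). Taking the maximum gives a start of hour 10, and it finishes at 10 + 2 = hour 12.

12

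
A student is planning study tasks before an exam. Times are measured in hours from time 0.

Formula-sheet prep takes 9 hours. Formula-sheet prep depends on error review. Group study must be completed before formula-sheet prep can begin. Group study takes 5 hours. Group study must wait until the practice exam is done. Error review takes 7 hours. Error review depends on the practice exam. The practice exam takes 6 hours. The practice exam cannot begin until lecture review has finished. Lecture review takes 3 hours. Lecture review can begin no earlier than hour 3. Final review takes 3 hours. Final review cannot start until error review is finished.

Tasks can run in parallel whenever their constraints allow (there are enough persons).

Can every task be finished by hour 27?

Lecture review cannot begin until its own release at hour 3. It runs from hour 3 to 3 + 3 = hour 6.
The practice exam waits on lecture review (finishes hour 6), so it starts at hour 6 and finishes at 6 + 6 = hour 12.
Group study waits on the practice exam (finishes hour 12), so it starts at hour 12 and finishes at 12 + 5 = hour 17.
Error review waits on the practice exam (finishes hour 12), so it starts at hour 12 and finishes at 12 + 7 = hour 19.
After error review (finishes hour 19), final review can start at hour 19 and finishes at hour 22.
For formula-sheet prep: error review (finishes hour 19); group study (finishes hour 17). Taking the maximum gives a start of hour 19, and it finishes at 19 + 9 = hour 28.
The earliest everything can be done is hour 28, which is after the deadline of 27, so it is not possible.

No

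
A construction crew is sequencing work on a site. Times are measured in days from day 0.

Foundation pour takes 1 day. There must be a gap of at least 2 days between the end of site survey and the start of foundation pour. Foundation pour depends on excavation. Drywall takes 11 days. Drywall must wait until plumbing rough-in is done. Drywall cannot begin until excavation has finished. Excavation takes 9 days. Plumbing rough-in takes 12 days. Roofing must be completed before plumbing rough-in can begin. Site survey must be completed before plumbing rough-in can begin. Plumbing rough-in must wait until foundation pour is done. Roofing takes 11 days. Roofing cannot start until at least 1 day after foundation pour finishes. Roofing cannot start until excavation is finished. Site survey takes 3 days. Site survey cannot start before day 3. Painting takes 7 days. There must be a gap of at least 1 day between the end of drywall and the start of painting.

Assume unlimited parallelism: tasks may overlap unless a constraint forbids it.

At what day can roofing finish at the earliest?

22

Excavation can start immediately at day 0; it finishes at day 9.
Site survey waits on its own release at day 3, so it starts at day 3 and finishes at 3 + 3 = day 6.
Foundation pour has to wait for site survey (finishes day 6, plus 2-day gap → day 8); excavation (finishes day 9). The latest of these is day 9, so foundation pour runs day 9 to 9 + 1 = day 10.
For roofing: foundation pour (finishes day 10, plus 1-day gap → day 11); excavation (finishes day 9). Taking the maximum gives a start of day 11, and it finishes at 11 + 11 = day 22.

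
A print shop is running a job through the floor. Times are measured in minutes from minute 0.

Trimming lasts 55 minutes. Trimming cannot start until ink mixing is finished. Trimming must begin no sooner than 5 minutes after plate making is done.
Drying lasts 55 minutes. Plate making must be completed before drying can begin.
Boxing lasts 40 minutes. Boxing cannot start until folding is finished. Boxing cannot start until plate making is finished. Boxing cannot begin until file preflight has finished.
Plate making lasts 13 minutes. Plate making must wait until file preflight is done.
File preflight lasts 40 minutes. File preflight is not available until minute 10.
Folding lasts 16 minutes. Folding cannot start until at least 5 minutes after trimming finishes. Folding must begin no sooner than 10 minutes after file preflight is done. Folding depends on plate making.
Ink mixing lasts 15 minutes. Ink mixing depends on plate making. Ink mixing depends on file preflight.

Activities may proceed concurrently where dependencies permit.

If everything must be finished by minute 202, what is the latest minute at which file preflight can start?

18

Boxing has no dependents, so it just needs to finish by minute 202. Starting by 202 − 40 = minute 162 achieves that.
Folding has to be done before boxing (must start by minute 162). That means finishing by minute 162, i.e. starting by 162 − 16 = minute 146.
Since folding (must start by minute 146, minus 5-minute gap → minute 141) depends on it, trimming must finish by minute 141. Backing off its 55-minute duration gives a latest start of minute 86.
Ink mixing feeds into trimming (must start by minute 86); so ink mixing must finish by minute 86 and therefore start by minute 71.
To finish by minute 202, drying (duration 55) must start no later than minute 147.
Plate making feeds ink mixing (must start by minute 71); drying (must start by minute 147); trimming (must start by minute 86, minus 5-minute gap → minute 81); folding (must start by minute 146); boxing (must start by minute 162). Taking the minimum, plate making must finish by minute 71 and start by 71 − 13 = minute 58.
File preflight must finish in time for plate making (must start by minute 58); ink mixing (must start by minute 71); folding (must start by minute 146, minus 10-minute gap → minute 136); boxing (must start by minute 162). The tightest is minute 58, so file preflight must start by 58 − 40 = minute 18.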